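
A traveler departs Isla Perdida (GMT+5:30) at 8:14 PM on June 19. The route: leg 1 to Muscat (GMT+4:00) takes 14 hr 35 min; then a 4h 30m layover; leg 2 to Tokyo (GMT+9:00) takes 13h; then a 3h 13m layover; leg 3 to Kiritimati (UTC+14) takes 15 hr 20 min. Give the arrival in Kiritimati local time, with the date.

Convert departure to UTC: 8:14 PM − 5:30 = 2:44 PM UTC on Jun 19.
Add 14 hours 35 minutes leg 1 → 5:19 AM UTC (Jun 20).
Add 4 hours and 30 minutes layover in Muscat → 9:49 AM UTC.
Add 13 hours leg 2 → 10:49 PM UTC.
Add 3 hours 13 minutes layover in Tokyo → 2:02 AM UTC (Jun 21).
Add 15 hours and 20 minutes leg 3 → 5:22 PM UTC.
Kiritimati is UTC+14:00, so local arrival = 5:22 PM + 14:00 = 7:22 AM on Jun 22.

7:22 AM on Jun 22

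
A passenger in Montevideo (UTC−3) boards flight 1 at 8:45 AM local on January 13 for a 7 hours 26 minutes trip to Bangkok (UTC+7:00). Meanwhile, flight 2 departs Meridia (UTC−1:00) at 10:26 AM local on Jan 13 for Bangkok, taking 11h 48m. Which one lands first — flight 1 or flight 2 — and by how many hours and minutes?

Flight 1 in UTC: 8:45 AM + 3:00 = 11:45 AM on Jan 13.
+7 hours and 26 minutes → arrive 7:11 PM UTC on Jan 13.
Flight 2 in UTC: 10:26 AM + 1:00 = 11:26 AM on Jan 13.
+11 hours and 48 minutes → arrive 11:14 PM UTC on Jan 13.
Flight 1 lands earlier by 4 hours 3 minutes.

the first, by 4 hours 3 minutes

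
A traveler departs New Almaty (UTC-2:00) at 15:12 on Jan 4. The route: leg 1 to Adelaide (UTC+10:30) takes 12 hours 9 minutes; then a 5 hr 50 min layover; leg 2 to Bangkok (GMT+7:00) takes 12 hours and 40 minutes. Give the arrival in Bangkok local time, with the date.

06:51 on January 6

Convert departure to UTC: 15:12 + 2:00 = 17:12 UTC on Jan 4.
Add 12 hours and 9 minutes leg 1 → 05:21 UTC (Jan 5).
Add 5 hours 50 minutes layover in Adelaide → 11:11 UTC.
Add 12 hours and 40 minutes leg 2 → 23:51 UTC.
Bangkok is UTC+7:00, so local arrival = 23:51 + 7:00 = 06:51 on Jan 6.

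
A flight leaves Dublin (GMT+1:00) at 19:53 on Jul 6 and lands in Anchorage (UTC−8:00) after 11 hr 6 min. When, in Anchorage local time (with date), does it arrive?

21:59 on July 6

Convert departure to UTC: 19:53 − 1:00 = 18:53 UTC on Jul 6.
Add 11 hours and 6 minutes travel time → 05:59 UTC (Jul 7).
Anchorage is UTC−8:00, so local arrival = 05:59 − 8:00 = 21:59 on Jul 6.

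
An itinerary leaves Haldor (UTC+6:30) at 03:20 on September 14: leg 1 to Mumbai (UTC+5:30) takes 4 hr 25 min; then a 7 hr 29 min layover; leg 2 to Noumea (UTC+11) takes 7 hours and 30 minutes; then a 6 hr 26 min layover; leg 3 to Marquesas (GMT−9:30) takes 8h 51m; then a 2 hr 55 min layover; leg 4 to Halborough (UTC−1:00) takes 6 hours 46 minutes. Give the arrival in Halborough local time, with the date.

Convert departure to UTC: 03:20 − 6:30 = 20:50 UTC on Sep 13.
Add 4 hours and 25 minutes leg 1 → 01:15 UTC (Sep 14).
Add 7 hours 29 minutes layover in Mumbai → 08:44 UTC.
Add 7 hours 30 minutes leg 2 → 16:14 UTC.
Add 6 hours and 26 minutes layover in Noumea → 22:40 UTC.
Add 8 hours 51 minutes leg 3 → 07:31 UTC (Sep 15).
Add 2 hours 55 minutes layover in Marquesas → 10:26 UTC.
Add 6 hours and 46 minutes leg 4 → 17:12 UTC.
Halborough is UTC−1:00, so local arrival = 17:12 − 1:00 = 16:12 on Sep 15.

16:12 on September 15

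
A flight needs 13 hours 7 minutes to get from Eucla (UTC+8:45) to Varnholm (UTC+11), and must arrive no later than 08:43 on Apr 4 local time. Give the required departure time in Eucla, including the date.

Target arrival in UTC: 08:43 − 11:00 = 21:43 on Apr 3.
Subtract 13 hours and 7 minutes → departure 08:36 UTC on Apr 3.
Eucla is UTC+8:45: 08:36 + 8:45 = 17:21 on Apr 3.

17:21 on Apr 3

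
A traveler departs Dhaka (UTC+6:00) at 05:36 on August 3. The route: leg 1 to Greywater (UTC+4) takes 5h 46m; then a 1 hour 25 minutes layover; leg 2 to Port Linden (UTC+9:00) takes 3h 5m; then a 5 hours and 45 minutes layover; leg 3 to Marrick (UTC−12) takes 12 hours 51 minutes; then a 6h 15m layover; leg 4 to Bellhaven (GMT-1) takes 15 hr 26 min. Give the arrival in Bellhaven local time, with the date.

Convert departure to UTC: 05:36 − 6:00 = 23:36 UTC on Aug 2.
Add 5 hours and 46 minutes leg 1 → 05:22 UTC (Aug 3).
Add 1 hour 25 minutes layover in Greywater → 06:47 UTC.
Add 3 hours and 5 minutes leg 2 → 09:52 UTC.
Add 5 hours 45 minutes layover in Port Linden → 15:37 UTC.
Add 12 hours and 51 minutes leg 3 → 04:28 UTC (Aug 4).
Add 6 hours 15 minutes layover in Marrick → 10:43 UTC.
Add 15 hours 26 minutes leg 4 → 02:09 UTC (Aug 5).
Bellhaven is UTC−1:00, so local arrival = 02:09 − 1:00 = 01:09 on Aug 5.

01:09 on August 5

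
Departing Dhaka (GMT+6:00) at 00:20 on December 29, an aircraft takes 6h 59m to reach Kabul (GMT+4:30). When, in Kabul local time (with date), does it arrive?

05:49 on Dec 29

Kabul is 1:30 behind Dhaka.
After 6 hours 59 minutes it is 07:19 in Dhaka.
Shift by the zone difference: 07:19 − 1:30 = 05:49 on Dec 29 in Kabul.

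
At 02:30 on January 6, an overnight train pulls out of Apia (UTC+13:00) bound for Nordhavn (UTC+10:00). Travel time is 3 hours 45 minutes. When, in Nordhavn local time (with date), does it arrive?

03:15 on January 6

Convert departure to UTC: 02:30 − 13:00 = 13:30 UTC on Jan 5.
Add 3 hours and 45 minutes travel time → 17:15 UTC.
Nordhavn is UTC+10:00, so local arrival = 17:15 + 10:00 = 03:15 on Jan 6.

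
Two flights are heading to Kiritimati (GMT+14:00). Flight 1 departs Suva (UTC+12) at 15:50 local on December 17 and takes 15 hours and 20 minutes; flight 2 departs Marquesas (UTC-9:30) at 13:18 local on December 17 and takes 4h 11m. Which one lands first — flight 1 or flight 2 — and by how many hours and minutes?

Flight 1 in UTC: 15:50 − 12:00 = 03:50 on Dec 17.
+15 hours and 20 minutes → arrive 19:10 UTC on Dec 17.
Flight 2 in UTC: 13:18 + 9:30 = 22:48 on Dec 17.
+4 hours and 11 minutes → arrive 02:59 UTC on Dec 18.
Flight 1 lands earlier by 7 hours 49 minutes.

the first, by 7 hours 49 minutes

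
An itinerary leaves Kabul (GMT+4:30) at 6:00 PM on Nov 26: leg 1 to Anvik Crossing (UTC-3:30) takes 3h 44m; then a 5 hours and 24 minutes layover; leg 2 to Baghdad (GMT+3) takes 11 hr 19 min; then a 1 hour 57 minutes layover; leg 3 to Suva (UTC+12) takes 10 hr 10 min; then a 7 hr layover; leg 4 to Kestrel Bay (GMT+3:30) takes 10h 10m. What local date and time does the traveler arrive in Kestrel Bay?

6:44 PM on November 28

Convert departure to UTC: 6:00 PM − 4:30 = 1:30 PM UTC on Nov 26.
Add 3 hours 44 minutes leg 1 → 5:14 PM UTC.
Add 5 hours 24 minutes layover in Anvik Crossing → 10:38 PM UTC.
Add 11 hours 19 minutes leg 2 → 9:57 AM UTC (Nov 27).
Add 1 hour and 57 minutes layover in Baghdad → 11:54 AM UTC.
Add 10 hours and 10 minutes leg 3 → 10:04 PM UTC.
Add 7 hours layover in Suva → 5:04 AM UTC (Nov 28).
Add 10 hours and 10 minutes leg 4 → 3:14 PM UTC.
Kestrel Bay is UTC+3:30, so local arrival = 3:14 PM + 3:30 = 6:44 PM on Nov 28.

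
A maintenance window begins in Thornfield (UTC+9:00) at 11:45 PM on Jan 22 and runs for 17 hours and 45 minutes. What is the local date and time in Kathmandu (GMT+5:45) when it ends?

Convert start to UTC: 11:45 PM − 9:00 = 2:45 PM UTC on Jan 22.
Add 17 hours 45 minutes duration → 8:30 AM UTC (Jan 23).
Kathmandu is UTC+5:45, so local end time = 8:30 AM + 5:45 = 2:15 PM on Jan 23.

2:15 PM on January 23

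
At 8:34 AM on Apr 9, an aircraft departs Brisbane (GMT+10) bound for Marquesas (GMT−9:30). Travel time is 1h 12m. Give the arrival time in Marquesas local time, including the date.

Marquesas is 19:30 behind Brisbane.
After 1 hour and 12 minutes it is 9:46 AM in Brisbane.
Shift by the zone difference: 9:46 AM − 19:30 = 2:16 PM on Apr 8 in Marquesas.

2:16 PM on April 8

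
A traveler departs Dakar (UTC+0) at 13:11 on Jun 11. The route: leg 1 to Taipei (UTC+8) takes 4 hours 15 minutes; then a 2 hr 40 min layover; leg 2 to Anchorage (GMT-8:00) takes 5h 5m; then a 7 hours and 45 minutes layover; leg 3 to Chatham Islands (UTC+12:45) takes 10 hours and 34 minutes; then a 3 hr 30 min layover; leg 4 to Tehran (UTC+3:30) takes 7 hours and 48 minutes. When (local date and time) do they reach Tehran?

10:18 on Jun 13

Dakar is at UTC+0, so departure is already 13:11 UTC on Jun 11.
Add 4 hours 15 minutes leg 1 → 17:26 UTC.
Add 2 hours and 40 minutes layover in Taipei → 20:06 UTC.
Add 5 hours and 5 minutes leg 2 → 01:11 UTC (Jun 12).
Add 7 hours and 45 minutes layover in Anchorage → 08:56 UTC.
Add 10 hours 34 minutes leg 3 → 19:30 UTC.
Add 3 hours 30 minutes layover in Chatham Islands → 23:00 UTC.
Add 7 hours 48 minutes leg 4 → 06:48 UTC (Jun 13).
Tehran is UTC+3:30, so local arrival = 06:48 + 3:30 = 10:18 on Jun 13.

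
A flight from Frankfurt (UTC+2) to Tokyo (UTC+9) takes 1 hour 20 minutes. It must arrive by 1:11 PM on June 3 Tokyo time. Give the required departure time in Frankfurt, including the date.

4:51 AM on June 3

Target arrival in UTC: 1:11 PM − 9:00 = 4:11 AM on Jun 3.
Subtract 1 hour and 20 minutes → departure 2:51 AM UTC on Jun 3.
Frankfurt is UTC+2:00: 2:51 AM + 2:00 = 4:51 AM on Jun 3.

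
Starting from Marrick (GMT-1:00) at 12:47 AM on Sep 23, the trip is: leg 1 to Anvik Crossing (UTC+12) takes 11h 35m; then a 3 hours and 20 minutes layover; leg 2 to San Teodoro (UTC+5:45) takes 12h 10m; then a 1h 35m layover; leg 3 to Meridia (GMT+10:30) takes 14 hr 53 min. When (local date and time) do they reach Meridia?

Convert departure to UTC: 12:47 AM + 1:00 = 1:47 AM UTC on Sep 23.
Add 11 hours 35 minutes leg 1 → 1:22 PM UTC.
Add 3 hours 20 minutes layover in Anvik Crossing → 4:42 PM UTC.
Add 12 hours 10 minutes leg 2 → 4:52 AM UTC (Sep 24).
Add 1 hour 35 minutes layover in San Teodoro → 6:27 AM UTC.
Add 14 hours and 53 minutes leg 3 → 9:20 PM UTC.
Meridia is UTC+10:30, so local arrival = 9:20 PM + 10:30 = 7:50 AM on Sep 25.

7:50 AM on September 25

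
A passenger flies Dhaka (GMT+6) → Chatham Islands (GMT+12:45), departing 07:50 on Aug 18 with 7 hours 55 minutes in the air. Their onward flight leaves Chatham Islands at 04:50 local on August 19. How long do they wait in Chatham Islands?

Convert departure to UTC: 07:50 − 6:00 = 01:50 UTC on Aug 18.
Add 7 hours and 55 minutes flight time → 09:45 UTC.
Chatham Islands is UTC+12:45, so local arrival = 09:45 + 12:45 = 22:30 on Aug 18.
Layover = 04:50 − 22:30 (+1 day) = 6 hours 20 minutes.

6 hours 20 minutes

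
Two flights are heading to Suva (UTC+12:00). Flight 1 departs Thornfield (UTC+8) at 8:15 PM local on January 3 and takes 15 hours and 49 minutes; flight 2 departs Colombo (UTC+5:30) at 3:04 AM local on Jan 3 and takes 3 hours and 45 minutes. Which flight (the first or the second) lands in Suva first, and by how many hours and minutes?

the second, by 26 hours 45 minutes

Flight 1 in UTC: 8:15 PM − 8:00 = 12:15 PM on Jan 3.
+15 hours and 49 minutes → arrive 4:04 AM UTC on Jan 4.
Flight 2 in UTC: 3:04 AM − 5:30 = 9:34 PM on Jan 2.
+3 hours 45 minutes → arrive 1:19 AM UTC on Jan 3.
Flight 2 lands earlier by 26 hours 45 minutes.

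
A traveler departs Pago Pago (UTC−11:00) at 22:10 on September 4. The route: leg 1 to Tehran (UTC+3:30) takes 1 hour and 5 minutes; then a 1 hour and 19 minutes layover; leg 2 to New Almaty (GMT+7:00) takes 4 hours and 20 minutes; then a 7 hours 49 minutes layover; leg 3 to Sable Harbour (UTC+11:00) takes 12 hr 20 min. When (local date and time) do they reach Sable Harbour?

Convert departure to UTC: 22:10 + 11:00 = 09:10 UTC on Sep 5.
Add 1 hour 5 minutes leg 1 → 10:15 UTC.
Add 1 hour 19 minutes layover in Tehran → 11:34 UTC.
Add 4 hours 20 minutes leg 2 → 15:54 UTC.
Add 7 hours 49 minutes layover in New Almaty → 23:43 UTC.
Add 12 hours 20 minutes leg 3 → 12:03 UTC (Sep 6).
Sable Harbour is UTC+11:00, so local arrival = 12:03 + 11:00 = 23:03 on Sep 6.

23:03 on September 6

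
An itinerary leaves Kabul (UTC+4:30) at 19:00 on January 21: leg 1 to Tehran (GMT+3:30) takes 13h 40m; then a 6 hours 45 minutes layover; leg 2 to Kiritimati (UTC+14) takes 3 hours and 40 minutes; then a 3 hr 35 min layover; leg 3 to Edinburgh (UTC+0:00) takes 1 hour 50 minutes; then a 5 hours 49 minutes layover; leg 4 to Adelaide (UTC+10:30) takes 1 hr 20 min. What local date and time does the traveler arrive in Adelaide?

13:39 on January 23

Convert departure to UTC: 19:00 − 4:30 = 14:30 UTC on Jan 21.
Add 13 hours and 40 minutes leg 1 → 04:10 UTC (Jan 22).
Add 6 hours and 45 minutes layover in Tehran → 10:55 UTC.
Add 3 hours and 40 minutes leg 2 → 14:35 UTC.
Add 3 hours 35 minutes layover in Kiritimati → 18:10 UTC.
Add 1 hour and 50 minutes leg 3 → 20:00 UTC.
Add 5 hours 49 minutes layover in Edinburgh → 01:49 UTC (Jan 23).
Add 1 hour and 20 minutes leg 4 → 03:09 UTC.
Adelaide is UTC+10:30, so local arrival = 03:09 + 10:30 = 13:39 on Jan 23.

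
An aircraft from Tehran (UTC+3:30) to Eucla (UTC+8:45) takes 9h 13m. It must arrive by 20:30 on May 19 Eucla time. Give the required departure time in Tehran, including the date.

Target arrival in UTC: 20:30 − 8:45 = 11:45 on May 19.
Subtract 9 hours 13 minutes → departure 02:32 UTC on May 19.
Tehran is UTC+3:30: 02:32 + 3:30 = 06:02 on May 19.

06:02 on May 19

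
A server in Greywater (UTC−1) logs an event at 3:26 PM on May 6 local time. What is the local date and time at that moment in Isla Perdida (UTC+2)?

Isla Perdida is 3:00 ahead of Greywater.
Shift by the zone difference: 3:26 PM + 3:00 = 6:26 PM on May 6 in Isla Perdida.

6:26 PM on May 6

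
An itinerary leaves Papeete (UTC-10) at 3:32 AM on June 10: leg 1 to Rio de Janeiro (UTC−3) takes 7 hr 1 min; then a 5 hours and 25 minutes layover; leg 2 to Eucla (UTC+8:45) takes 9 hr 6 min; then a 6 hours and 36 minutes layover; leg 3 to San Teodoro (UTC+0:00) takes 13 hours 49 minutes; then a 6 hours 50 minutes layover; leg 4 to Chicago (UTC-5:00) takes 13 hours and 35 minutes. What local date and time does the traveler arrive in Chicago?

Convert departure to UTC: 3:32 AM + 10:00 = 1:32 PM UTC on Jun 10.
Add 7 hours 1 minute leg 1 → 8:33 PM UTC.
Add 5 hours 25 minutes layover in Rio de Janeiro → 1:58 AM UTC (Jun 11).
Add 9 hours 6 minutes leg 2 → 11:04 AM UTC.
Add 6 hours 36 minutes layover in Eucla → 5:40 PM UTC.
Add 13 hours and 49 minutes leg 3 → 7:29 AM UTC (Jun 12).
Add 6 hours 50 minutes layover in San Teodoro → 2:19 PM UTC.
Add 13 hours 35 minutes leg 4 → 3:54 AM UTC (Jun 13).
Chicago is UTC−5:00, so local arrival = 3:54 AM − 5:00 = 10:54 PM on Jun 12.

10:54 PM on June 12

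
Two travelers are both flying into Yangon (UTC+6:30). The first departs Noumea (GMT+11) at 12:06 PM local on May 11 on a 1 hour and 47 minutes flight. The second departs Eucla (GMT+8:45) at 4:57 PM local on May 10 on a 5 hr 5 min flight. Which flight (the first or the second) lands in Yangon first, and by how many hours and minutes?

Flight 1 in UTC: 12:06 PM − 11:00 = 1:06 AM on May 11.
+1 hour and 47 minutes → arrive 2:53 AM UTC on May 11.
Flight 2 in UTC: 4:57 PM − 8:45 = 8:12 AM on May 10.
+5 hours and 5 minutes → arrive 1:17 PM UTC on May 10.
Flight 2 lands earlier by 13 hours 36 minutes.

the second, by 13 hours 36 minutes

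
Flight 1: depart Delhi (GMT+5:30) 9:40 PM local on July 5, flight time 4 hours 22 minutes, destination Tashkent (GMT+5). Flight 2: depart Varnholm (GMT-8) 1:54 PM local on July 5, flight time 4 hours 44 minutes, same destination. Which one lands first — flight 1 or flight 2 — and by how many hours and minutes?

Flight 1 in UTC: 9:40 PM − 5:30 = 4:10 PM on Jul 5.
+4 hours 22 minutes → arrive 8:32 PM UTC on Jul 5.
Flight 2 in UTC: 1:54 PM + 8:00 = 9:54 PM on Jul 5.
+4 hours and 44 minutes → arrive 2:38 AM UTC on Jul 6.
Flight 1 lands earlier by 6 hours 6 minutes.

the first, by 6 hours 6 minutes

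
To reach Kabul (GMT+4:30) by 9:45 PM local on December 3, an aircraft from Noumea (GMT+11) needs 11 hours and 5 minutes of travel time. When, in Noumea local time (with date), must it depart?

5:10 PM on December 3

Target arrival in UTC: 9:45 PM − 4:30 = 5:15 PM on Dec 3.
Subtract 11 hours 5 minutes → departure 6:10 AM UTC on Dec 3.
Noumea is UTC+11:00: 6:10 AM + 11:00 = 5:10 PM on Dec 3.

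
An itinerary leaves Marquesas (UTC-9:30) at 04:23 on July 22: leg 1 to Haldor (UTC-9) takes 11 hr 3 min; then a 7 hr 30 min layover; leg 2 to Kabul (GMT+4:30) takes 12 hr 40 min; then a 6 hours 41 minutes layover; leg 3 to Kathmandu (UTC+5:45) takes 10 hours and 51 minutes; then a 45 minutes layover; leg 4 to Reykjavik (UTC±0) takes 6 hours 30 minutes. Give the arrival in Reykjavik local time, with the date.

Convert departure to UTC: 04:23 + 9:30 = 13:53 UTC on Jul 22.
Add 11 hours and 3 minutes leg 1 → 00:56 UTC (Jul 23).
Add 7 hours 30 minutes layover in Haldor → 08:26 UTC.
Add 12 hours and 40 minutes leg 2 → 21:06 UTC.
Add 6 hours and 41 minutes layover in Kabul → 03:47 UTC (Jul 24).
Add 10 hours and 51 minutes leg 3 → 14:38 UTC.
Add 45 minutes layover in Kathmandu → 15:23 UTC.
Add 6 hours 30 minutes leg 4 → 21:53 UTC.
Reykjavik is UTC+0, so local arrival is the same: 21:53 on Jul 24.

21:53 on Jul 24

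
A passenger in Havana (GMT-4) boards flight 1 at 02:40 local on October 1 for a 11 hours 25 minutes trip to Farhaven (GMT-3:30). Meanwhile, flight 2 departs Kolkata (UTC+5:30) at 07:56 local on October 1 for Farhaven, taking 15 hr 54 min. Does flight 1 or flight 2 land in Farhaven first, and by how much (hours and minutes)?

the first, by 15 minutes

Flight 1 in UTC: 02:40 + 4:00 = 06:40 on Oct 1.
+11 hours 25 minutes → arrive 18:05 UTC on Oct 1.
Flight 2 in UTC: 07:56 − 5:30 = 02:26 on Oct 1.
+15 hours and 54 minutes → arrive 18:20 UTC on Oct 1.
Flight 1 lands earlier by 15 minutes.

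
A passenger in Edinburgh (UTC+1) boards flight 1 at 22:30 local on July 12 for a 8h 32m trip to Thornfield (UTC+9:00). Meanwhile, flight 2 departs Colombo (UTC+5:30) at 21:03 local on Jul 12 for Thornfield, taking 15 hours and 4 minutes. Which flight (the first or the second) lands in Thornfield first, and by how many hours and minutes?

Flight 1 in UTC: 22:30 − 1:00 = 21:30 on Jul 12.
+8 hours and 32 minutes → arrive 06:02 UTC on Jul 13.
Flight 2 in UTC: 21:03 − 5:30 = 15:33 on Jul 12.
+15 hours and 4 minutes → arrive 06:37 UTC on Jul 13.
Flight 1 lands earlier by 35 minutes.

the first, by 35 minutes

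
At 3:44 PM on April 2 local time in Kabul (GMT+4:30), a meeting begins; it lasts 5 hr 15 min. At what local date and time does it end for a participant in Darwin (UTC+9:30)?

1:59 AM on April 3

Convert start to UTC: 3:44 PM − 4:30 = 11:14 AM UTC on Apr 2.
Add 5 hours 15 minutes duration → 4:29 PM UTC.
Darwin is UTC+9:30, so local end time = 4:29 PM + 9:30 = 1:59 AM on Apr 3.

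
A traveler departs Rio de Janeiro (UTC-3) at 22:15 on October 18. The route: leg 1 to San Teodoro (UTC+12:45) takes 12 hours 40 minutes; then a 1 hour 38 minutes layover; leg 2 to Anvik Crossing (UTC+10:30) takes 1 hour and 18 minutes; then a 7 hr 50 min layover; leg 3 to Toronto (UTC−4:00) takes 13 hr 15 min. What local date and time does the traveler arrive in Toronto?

09:56 on October 20

Convert departure to UTC: 22:15 + 3:00 = 01:15 UTC on Oct 19.
Add 12 hours and 40 minutes leg 1 → 13:55 UTC.
Add 1 hour and 38 minutes layover in San Teodoro → 15:33 UTC.
Add 1 hour 18 minutes leg 2 → 16:51 UTC.
Add 7 hours and 50 minutes layover in Anvik Crossing → 00:41 UTC (Oct 20).
Add 13 hours and 15 minutes leg 3 → 13:56 UTC.
Toronto is UTC−4:00, so local arrival = 13:56 − 4:00 = 09:56 on Oct 20.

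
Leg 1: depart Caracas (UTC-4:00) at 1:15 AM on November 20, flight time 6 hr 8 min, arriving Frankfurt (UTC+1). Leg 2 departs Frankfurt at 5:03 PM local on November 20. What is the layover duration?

4 hours 40 minutes

Convert departure to UTC: 1:15 AM + 4:00 = 5:15 AM UTC on Nov 20.
Add 6 hours 8 minutes flight time → 11:23 AM UTC.
Frankfurt is UTC+1:00, so local arrival = 11:23 AM + 1:00 = 12:23 PM on Nov 20.
Layover = 5:03 PM − 12:23 PM = 4 hours 40 minutes.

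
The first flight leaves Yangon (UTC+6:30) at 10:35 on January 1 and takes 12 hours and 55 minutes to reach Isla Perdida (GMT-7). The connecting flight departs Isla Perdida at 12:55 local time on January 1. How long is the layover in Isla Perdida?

2 hours 55 minutes

Convert departure to UTC: 10:35 − 6:30 = 04:05 UTC on Jan 1.
Add 12 hours and 55 minutes flight time → 17:00 UTC.
Isla Perdida is UTC−7:00, so local arrival = 17:00 − 7:00 = 10:00 on Jan 1.
Layover = 12:55 − 10:00 = 2 hours 55 minutes.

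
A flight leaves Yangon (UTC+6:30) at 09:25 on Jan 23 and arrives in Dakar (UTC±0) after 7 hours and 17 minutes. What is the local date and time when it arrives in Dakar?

10:12 on Jan 23

Dakar is 6:30 behind Yangon.
After 7 hours 17 minutes it is 16:42 in Yangon.
Shift by the zone difference: 16:42 − 6:30 = 10:12 on Jan 23 in Dakar.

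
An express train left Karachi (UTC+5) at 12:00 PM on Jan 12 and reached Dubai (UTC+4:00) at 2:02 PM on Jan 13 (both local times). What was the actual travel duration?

27 hours 2 minutes

Departure in UTC: 12:00 PM − 5:00 = 7:00 AM on Jan 12.
Arrival in UTC: 2:02 PM − 4:00 = 10:02 AM on Jan 13.
Elapsed = 10:02 AM − 7:00 AM (+1 day) = 27 hours 2 minutes.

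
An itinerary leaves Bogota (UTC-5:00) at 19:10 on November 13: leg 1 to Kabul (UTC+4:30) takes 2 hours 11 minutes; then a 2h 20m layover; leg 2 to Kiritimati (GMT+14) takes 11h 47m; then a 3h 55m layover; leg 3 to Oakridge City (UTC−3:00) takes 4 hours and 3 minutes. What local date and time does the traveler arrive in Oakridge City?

21:26 on November 14

Convert departure to UTC: 19:10 + 5:00 = 00:10 UTC on Nov 14.
Add 2 hours and 11 minutes leg 1 → 02:21 UTC.
Add 2 hours 20 minutes layover in Kabul → 04:41 UTC.
Add 11 hours 47 minutes leg 2 → 16:28 UTC.
Add 3 hours 55 minutes layover in Kiritimati → 20:23 UTC.
Add 4 hours and 3 minutes leg 3 → 00:26 UTC (Nov 15).
Oakridge City is UTC−3:00, so local arrival = 00:26 − 3:00 = 21:26 on Nov 14.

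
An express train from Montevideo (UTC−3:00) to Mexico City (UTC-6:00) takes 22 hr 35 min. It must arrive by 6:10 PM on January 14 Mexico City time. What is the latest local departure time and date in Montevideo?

Target arrival in UTC: 6:10 PM + 6:00 = 12:10 AM on Jan 15.
Subtract 22 hours 35 minutes → departure 1:35 AM UTC on Jan 14.
Montevideo is UTC−3:00: 1:35 AM − 3:00 = 10:35 PM on Jan 13.

10:35 PM on January 13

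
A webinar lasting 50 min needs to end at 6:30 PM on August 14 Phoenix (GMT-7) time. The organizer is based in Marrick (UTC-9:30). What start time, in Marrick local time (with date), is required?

Target end time in UTC: 6:30 PM + 7:00 = 1:30 AM on Aug 15.
Subtract 50 minutes → start 12:40 AM UTC on Aug 15.
Marrick is UTC−9:30: 12:40 AM − 9:30 = 3:10 PM on Aug 14.

3:10 PM on Aug 14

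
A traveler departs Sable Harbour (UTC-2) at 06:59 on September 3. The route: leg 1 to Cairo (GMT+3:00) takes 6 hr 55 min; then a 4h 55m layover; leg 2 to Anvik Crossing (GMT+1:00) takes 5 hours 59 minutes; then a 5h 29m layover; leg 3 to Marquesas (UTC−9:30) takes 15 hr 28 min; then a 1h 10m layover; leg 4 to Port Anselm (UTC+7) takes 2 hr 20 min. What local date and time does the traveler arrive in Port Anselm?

10:15 on September 5

Convert departure to UTC: 06:59 + 2:00 = 08:59 UTC on Sep 3.
Add 6 hours 55 minutes leg 1 → 15:54 UTC.
Add 4 hours 55 minutes layover in Cairo → 20:49 UTC.
Add 5 hours and 59 minutes leg 2 → 02:48 UTC (Sep 4).
Add 5 hours 29 minutes layover in Anvik Crossing → 08:17 UTC.
Add 15 hours and 28 minutes leg 3 → 23:45 UTC.
Add 1 hour 10 minutes layover in Marquesas → 00:55 UTC (Sep 5).
Add 2 hours and 20 minutes leg 4 → 03:15 UTC.
Port Anselm is UTC+7:00, so local arrival = 03:15 + 7:00 = 10:15 on Sep 5.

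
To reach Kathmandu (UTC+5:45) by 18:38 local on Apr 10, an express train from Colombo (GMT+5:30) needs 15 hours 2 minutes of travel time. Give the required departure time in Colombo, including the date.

03:21 on April 10

Target arrival in UTC: 18:38 − 5:45 = 12:53 on Apr 10.
Subtract 15 hours and 2 minutes → departure 21:51 UTC on Apr 9.
Colombo is UTC+5:30: 21:51 + 5:30 = 03:21 on Apr 10.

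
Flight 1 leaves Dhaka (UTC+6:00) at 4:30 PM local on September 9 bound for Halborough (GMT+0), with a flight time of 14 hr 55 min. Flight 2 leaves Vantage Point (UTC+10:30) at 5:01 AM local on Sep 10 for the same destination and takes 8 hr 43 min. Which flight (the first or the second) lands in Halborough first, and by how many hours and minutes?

the first, by 1 hour 49 minutes

Flight 1 in UTC: 4:30 PM − 6:00 = 10:30 AM on Sep 9.
+14 hours 55 minutes → arrive 1:25 AM UTC on Sep 10.
Flight 2 in UTC: 5:01 AM − 10:30 = 6:31 PM on Sep 9.
+8 hours 43 minutes → arrive 3:14 AM UTC on Sep 10.
Flight 1 lands earlier by 1 hour 49 minutes.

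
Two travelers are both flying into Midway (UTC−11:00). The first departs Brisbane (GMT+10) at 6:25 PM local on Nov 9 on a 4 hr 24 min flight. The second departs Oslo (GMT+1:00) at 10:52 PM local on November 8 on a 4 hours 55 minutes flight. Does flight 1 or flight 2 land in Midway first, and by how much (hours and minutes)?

Flight 1 in UTC: 6:25 PM − 10:00 = 8:25 AM on Nov 9.
+4 hours and 24 minutes → arrive 12:49 PM UTC on Nov 9.
Flight 2 in UTC: 10:52 PM − 1:00 = 9:52 PM on Nov 8.
+4 hours 55 minutes → arrive 2:47 AM UTC on Nov 9.
Flight 2 lands earlier by 10 hours 2 minutes.

the second, by 10 hours 2 minutes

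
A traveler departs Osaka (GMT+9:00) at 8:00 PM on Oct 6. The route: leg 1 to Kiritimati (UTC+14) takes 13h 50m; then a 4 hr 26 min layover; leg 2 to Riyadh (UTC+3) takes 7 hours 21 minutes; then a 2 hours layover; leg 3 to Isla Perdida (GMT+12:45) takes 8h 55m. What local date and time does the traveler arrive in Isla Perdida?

12:17 PM on October 8

Convert departure to UTC: 8:00 PM − 9:00 = 11:00 AM UTC on Oct 6.
Add 13 hours and 50 minutes leg 1 → 12:50 AM UTC (Oct 7).
Add 4 hours 26 minutes layover in Kiritimati → 5:16 AM UTC.
Add 7 hours and 21 minutes leg 2 → 12:37 PM UTC.
Add 2 hours layover in Riyadh → 2:37 PM UTC.
Add 8 hours and 55 minutes leg 3 → 11:32 PM UTC.
Isla Perdida is UTC+12:45, so local arrival = 11:32 PM + 12:45 = 12:17 PM on Oct 8.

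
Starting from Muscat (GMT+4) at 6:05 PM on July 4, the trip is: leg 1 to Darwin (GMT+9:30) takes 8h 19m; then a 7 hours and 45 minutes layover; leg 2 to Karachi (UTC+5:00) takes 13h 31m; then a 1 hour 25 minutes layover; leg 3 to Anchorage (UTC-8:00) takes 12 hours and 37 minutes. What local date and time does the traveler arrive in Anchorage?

1:42 AM on July 6

Convert departure to UTC: 6:05 PM − 4:00 = 2:05 PM UTC on Jul 4.
Add 8 hours 19 minutes leg 1 → 10:24 PM UTC.
Add 7 hours and 45 minutes layover in Darwin → 6:09 AM UTC (Jul 5).
Add 13 hours 31 minutes leg 2 → 7:40 PM UTC.
Add 1 hour 25 minutes layover in Karachi → 9:05 PM UTC.
Add 12 hours and 37 minutes leg 3 → 9:42 AM UTC (Jul 6).
Anchorage is UTC−8:00, so local arrival = 9:42 AM − 8:00 = 1:42 AM on Jul 6.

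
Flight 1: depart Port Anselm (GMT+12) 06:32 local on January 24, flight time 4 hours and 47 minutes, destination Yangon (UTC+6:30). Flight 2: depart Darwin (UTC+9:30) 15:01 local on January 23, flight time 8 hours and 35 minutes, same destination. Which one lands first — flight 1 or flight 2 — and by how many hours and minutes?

the second, by 9 hours 13 minutes

Flight 1 in UTC: 06:32 − 12:00 = 18:32 on Jan 23.
+4 hours and 47 minutes → arrive 23:19 UTC on Jan 23.
Flight 2 in UTC: 15:01 − 9:30 = 05:31 on Jan 23.
+8 hours and 35 minutes → arrive 14:06 UTC on Jan 23.
Flight 2 lands earlier by 9 hours 13 minutes.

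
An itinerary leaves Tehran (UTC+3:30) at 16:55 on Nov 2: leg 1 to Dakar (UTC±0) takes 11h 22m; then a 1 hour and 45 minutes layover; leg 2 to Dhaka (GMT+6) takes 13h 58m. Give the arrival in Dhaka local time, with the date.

Convert departure to UTC: 16:55 − 3:30 = 13:25 UTC on Nov 2.
Add 11 hours and 22 minutes leg 1 → 00:47 UTC (Nov 3).
Add 1 hour 45 minutes layover in Dakar → 02:32 UTC.
Add 13 hours and 58 minutes leg 2 → 16:30 UTC.
Dhaka is UTC+6:00, so local arrival = 16:30 + 6:00 = 22:30 on Nov 3.

22:30 on November 3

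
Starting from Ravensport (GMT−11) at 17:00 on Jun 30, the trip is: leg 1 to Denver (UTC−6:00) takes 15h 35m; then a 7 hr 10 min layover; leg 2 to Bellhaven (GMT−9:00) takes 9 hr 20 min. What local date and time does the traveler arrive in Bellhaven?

Convert departure to UTC: 17:00 + 11:00 = 04:00 UTC on Jul 1.
Add 15 hours and 35 minutes leg 1 → 19:35 UTC.
Add 7 hours 10 minutes layover in Denver → 02:45 UTC (Jul 2).
Add 9 hours and 20 minutes leg 2 → 12:05 UTC.
Bellhaven is UTC−9:00, so local arrival = 12:05 − 9:00 = 03:05 on Jul 2.

03:05 on July 2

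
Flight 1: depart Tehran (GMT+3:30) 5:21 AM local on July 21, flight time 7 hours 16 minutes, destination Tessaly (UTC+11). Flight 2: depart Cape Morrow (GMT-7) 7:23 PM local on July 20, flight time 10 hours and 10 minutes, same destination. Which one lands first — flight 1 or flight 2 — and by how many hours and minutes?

the first, by 3 hours 26 minutes

Flight 1 in UTC: 5:21 AM − 3:30 = 1:51 AM on Jul 21.
+7 hours 16 minutes → arrive 9:07 AM UTC on Jul 21.
Flight 2 in UTC: 7:23 PM + 7:00 = 2:23 AM on Jul 21.
+10 hours 10 minutes → arrive 12:33 PM UTC on Jul 21.
Flight 1 lands earlier by 3 hours 26 minutes.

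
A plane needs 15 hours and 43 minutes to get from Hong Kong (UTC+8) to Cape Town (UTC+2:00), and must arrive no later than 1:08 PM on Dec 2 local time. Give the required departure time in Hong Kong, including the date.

3:25 AM on Dec 2

Target arrival in UTC: 1:08 PM − 2:00 = 11:08 AM on Dec 2.
Subtract 15 hours 43 minutes → departure 7:25 PM UTC on Dec 1.
Hong Kong is UTC+8:00: 7:25 PM + 8:00 = 3:25 AM on Dec 2.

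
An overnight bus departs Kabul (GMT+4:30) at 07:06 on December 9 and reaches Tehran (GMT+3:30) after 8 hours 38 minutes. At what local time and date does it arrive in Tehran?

14:44 on December 9

Tehran is 1:00 behind Kabul.
After 8 hours and 38 minutes it is 15:44 in Kabul.
Shift by the zone difference: 15:44 − 1:00 = 14:44 on Dec 9 in Tehran.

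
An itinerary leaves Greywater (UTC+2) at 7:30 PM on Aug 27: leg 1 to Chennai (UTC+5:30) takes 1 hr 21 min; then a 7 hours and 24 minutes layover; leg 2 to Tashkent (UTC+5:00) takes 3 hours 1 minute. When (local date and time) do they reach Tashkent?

Convert departure to UTC: 7:30 PM − 2:00 = 5:30 PM UTC on Aug 27.
Add 1 hour and 21 minutes leg 1 → 6:51 PM UTC.
Add 7 hours and 24 minutes layover in Chennai → 2:15 AM UTC (Aug 28).
Add 3 hours 1 minute leg 2 → 5:16 AM UTC.
Tashkent is UTC+5:00, so local arrival = 5:16 AM + 5:00 = 10:16 AM on Aug 28.

10:16 AM on August 28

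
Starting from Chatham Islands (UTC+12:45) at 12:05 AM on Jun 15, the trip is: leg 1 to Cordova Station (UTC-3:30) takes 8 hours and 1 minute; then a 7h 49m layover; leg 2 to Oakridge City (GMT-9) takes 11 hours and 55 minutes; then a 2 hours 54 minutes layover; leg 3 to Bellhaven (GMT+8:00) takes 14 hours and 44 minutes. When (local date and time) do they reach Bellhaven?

Convert departure to UTC: 12:05 AM − 12:45 = 11:20 AM UTC on Jun 14.
Add 8 hours 1 minute leg 1 → 7:21 PM UTC.
Add 7 hours 49 minutes layover in Cordova Station → 3:10 AM UTC (Jun 15).
Add 11 hours 55 minutes leg 2 → 3:05 PM UTC.
Add 2 hours 54 minutes layover in Oakridge City → 5:59 PM UTC.
Add 14 hours and 44 minutes leg 3 → 8:43 AM UTC (Jun 16).
Bellhaven is UTC+8:00, so local arrival = 8:43 AM + 8:00 = 4:43 PM on Jun 16.

4:43 PM on June 16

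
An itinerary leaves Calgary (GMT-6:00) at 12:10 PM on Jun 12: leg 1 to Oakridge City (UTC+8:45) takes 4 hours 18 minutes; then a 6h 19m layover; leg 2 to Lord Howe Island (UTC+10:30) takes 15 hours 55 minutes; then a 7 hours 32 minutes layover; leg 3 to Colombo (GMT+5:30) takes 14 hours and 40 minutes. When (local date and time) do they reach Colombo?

Convert departure to UTC: 12:10 PM + 6:00 = 6:10 PM UTC on Jun 12.
Add 4 hours 18 minutes leg 1 → 10:28 PM UTC.
Add 6 hours 19 minutes layover in Oakridge City → 4:47 AM UTC (Jun 13).
Add 15 hours 55 minutes leg 2 → 8:42 PM UTC.
Add 7 hours and 32 minutes layover in Lord Howe Island → 4:14 AM UTC (Jun 14).
Add 14 hours and 40 minutes leg 3 → 6:54 PM UTC.
Colombo is UTC+5:30, so local arrival = 6:54 PM + 5:30 = 12:24 AM on Jun 15.

12:24 AM on Jun 15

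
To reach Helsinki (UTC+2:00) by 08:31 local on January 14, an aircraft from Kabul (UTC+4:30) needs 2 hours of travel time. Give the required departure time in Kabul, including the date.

09:01 on Jan 14

Target arrival in UTC: 08:31 − 2:00 = 06:31 on Jan 14.
Subtract 2 hours → departure 04:31 UTC on Jan 14.
Kabul is UTC+4:30: 04:31 + 4:30 = 09:01 on Jan 14.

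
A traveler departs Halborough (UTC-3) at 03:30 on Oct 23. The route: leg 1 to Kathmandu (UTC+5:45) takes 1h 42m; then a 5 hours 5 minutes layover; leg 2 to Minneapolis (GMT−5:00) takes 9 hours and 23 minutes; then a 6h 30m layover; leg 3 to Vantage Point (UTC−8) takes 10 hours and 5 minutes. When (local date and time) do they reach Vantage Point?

07:15 on October 24

Convert departure to UTC: 03:30 + 3:00 = 06:30 UTC on Oct 23.
Add 1 hour and 42 minutes leg 1 → 08:12 UTC.
Add 5 hours 5 minutes layover in Kathmandu → 13:17 UTC.
Add 9 hours and 23 minutes leg 2 → 22:40 UTC.
Add 6 hours 30 minutes layover in Minneapolis → 05:10 UTC (Oct 24).
Add 10 hours 5 minutes leg 3 → 15:15 UTC.
Vantage Point is UTC−8:00, so local arrival = 15:15 − 8:00 = 07:15 on Oct 24.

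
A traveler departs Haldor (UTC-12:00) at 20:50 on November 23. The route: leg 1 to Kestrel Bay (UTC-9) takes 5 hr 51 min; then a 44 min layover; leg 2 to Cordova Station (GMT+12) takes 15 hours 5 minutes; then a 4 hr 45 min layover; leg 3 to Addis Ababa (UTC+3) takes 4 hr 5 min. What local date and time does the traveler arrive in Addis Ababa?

18:20 on November 25

Convert departure to UTC: 20:50 + 12:00 = 08:50 UTC on Nov 24.
Add 5 hours 51 minutes leg 1 → 14:41 UTC.
Add 44 minutes layover in Kestrel Bay → 15:25 UTC.
Add 15 hours 5 minutes leg 2 → 06:30 UTC (Nov 25).
Add 4 hours 45 minutes layover in Cordova Station → 11:15 UTC.
Add 4 hours 5 minutes leg 3 → 15:20 UTC.
Addis Ababa is UTC+3:00, so local arrival = 15:20 + 3:00 = 18:20 on Nov 25.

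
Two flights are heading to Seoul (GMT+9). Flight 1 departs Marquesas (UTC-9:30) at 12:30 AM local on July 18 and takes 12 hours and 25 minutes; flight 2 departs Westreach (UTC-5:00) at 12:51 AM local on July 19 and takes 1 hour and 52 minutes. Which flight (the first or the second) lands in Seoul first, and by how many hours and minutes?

Flight 1 in UTC: 12:30 AM + 9:30 = 10:00 AM on Jul 18.
+12 hours 25 minutes → arrive 10:25 PM UTC on Jul 18.
Flight 2 in UTC: 12:51 AM + 5:00 = 5:51 AM on Jul 19.
+1 hour 52 minutes → arrive 7:43 AM UTC on Jul 19.
Flight 1 lands earlier by 9 hours 18 minutes.

the first, by 9 hours 18 minutes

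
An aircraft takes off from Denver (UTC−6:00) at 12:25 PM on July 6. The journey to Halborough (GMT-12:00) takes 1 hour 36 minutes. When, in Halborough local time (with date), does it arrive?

8:01 AM on July 6

Halborough is 6:00 behind Denver.
After 1 hour 36 minutes it is 2:01 PM in Denver.
Shift by the zone difference: 2:01 PM − 6:00 = 8:01 AM on Jul 6 in Halborough.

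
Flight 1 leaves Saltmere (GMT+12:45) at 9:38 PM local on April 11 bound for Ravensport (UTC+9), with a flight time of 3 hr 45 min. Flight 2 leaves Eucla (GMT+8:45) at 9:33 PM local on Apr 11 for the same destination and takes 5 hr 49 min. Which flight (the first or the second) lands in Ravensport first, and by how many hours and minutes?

the first, by 5 hours 59 minutes

Flight 1 in UTC: 9:38 PM − 12:45 = 8:53 AM on Apr 11.
+3 hours 45 minutes → arrive 12:38 PM UTC on Apr 11.
Flight 2 in UTC: 9:33 PM − 8:45 = 12:48 PM on Apr 11.
+5 hours 49 minutes → arrive 6:37 PM UTC on Apr 11.
Flight 1 lands earlier by 5 hours 59 minutes.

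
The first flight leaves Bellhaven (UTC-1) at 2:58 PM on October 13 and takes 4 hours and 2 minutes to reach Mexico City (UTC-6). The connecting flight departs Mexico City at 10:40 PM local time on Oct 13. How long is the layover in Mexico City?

Convert departure to UTC: 2:58 PM + 1:00 = 3:58 PM UTC on Oct 13.
Add 4 hours 2 minutes flight time → 8:00 PM UTC.
Mexico City is UTC−6:00, so local arrival = 8:00 PM − 6:00 = 2:00 PM on Oct 13.
Layover = 10:40 PM − 2:00 PM = 8 hours 40 minutes.

8 hours 40 minutes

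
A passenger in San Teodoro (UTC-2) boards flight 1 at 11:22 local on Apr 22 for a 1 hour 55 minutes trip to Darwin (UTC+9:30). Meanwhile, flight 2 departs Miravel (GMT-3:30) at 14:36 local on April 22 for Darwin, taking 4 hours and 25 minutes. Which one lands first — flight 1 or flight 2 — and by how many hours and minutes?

the first, by 7 hours 14 minutes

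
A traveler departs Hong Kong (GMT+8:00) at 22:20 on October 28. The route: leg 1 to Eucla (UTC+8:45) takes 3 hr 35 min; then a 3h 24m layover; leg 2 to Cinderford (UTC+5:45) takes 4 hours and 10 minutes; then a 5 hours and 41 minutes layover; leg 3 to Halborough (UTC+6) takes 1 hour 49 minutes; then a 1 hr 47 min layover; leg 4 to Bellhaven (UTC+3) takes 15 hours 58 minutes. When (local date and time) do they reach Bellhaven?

05:44 on October 30

Convert departure to UTC: 22:20 − 8:00 = 14:20 UTC on Oct 28.
Add 3 hours 35 minutes leg 1 → 17:55 UTC.
Add 3 hours 24 minutes layover in Eucla → 21:19 UTC.
Add 4 hours and 10 minutes leg 2 → 01:29 UTC (Oct 29).
Add 5 hours 41 minutes layover in Cinderford → 07:10 UTC.
Add 1 hour 49 minutes leg 3 → 08:59 UTC.
Add 1 hour 47 minutes layover in Halborough → 10:46 UTC.
Add 15 hours 58 minutes leg 4 → 02:44 UTC (Oct 30).
Bellhaven is UTC+3:00, so local arrival = 02:44 + 3:00 = 05:44 on Oct 30.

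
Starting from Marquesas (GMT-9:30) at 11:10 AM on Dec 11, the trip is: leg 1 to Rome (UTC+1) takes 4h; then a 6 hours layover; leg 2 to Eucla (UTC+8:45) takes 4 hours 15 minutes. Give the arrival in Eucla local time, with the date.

Convert departure to UTC: 11:10 AM + 9:30 = 8:40 PM UTC on Dec 11.
Add 4 hours leg 1 → 12:40 AM UTC (Dec 12).
Add 6 hours layover in Rome → 6:40 AM UTC.
Add 4 hours and 15 minutes leg 2 → 10:55 AM UTC.
Eucla is UTC+8:45, so local arrival = 10:55 AM + 8:45 = 7:40 PM on Dec 12.

7:40 PM on December 12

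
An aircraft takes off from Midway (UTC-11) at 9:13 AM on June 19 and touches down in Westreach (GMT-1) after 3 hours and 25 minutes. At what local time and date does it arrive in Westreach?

Westreach is 10:00 ahead of Midway.
After 3 hours and 25 minutes it is 12:38 PM in Midway.
Shift by the zone difference: 12:38 PM + 10:00 = 10:38 PM on Jun 19 in Westreach.

10:38 PM on June 19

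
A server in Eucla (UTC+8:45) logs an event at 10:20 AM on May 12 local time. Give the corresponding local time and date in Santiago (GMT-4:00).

In UTC: 10:20 AM − 8:45 = 1:35 AM on May 12.
Santiago is UTC−4:00: 1:35 AM − 4:00 = 9:35 PM on May 11.

9:35 PM on May 11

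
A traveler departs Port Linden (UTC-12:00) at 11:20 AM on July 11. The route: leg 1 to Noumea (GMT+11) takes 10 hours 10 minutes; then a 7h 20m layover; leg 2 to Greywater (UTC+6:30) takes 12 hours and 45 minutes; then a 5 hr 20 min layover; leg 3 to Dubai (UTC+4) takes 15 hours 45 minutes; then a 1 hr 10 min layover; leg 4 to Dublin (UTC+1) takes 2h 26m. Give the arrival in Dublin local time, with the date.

7:16 AM on July 14

Convert departure to UTC: 11:20 AM + 12:00 = 11:20 PM UTC on Jul 11.
Add 10 hours and 10 minutes leg 1 → 9:30 AM UTC (Jul 12).
Add 7 hours and 20 minutes layover in Noumea → 4:50 PM UTC.
Add 12 hours 45 minutes leg 2 → 5:35 AM UTC (Jul 13).
Add 5 hours and 20 minutes layover in Greywater → 10:55 AM UTC.
Add 15 hours 45 minutes leg 3 → 2:40 AM UTC (Jul 14).
Add 1 hour and 10 minutes layover in Dubai → 3:50 AM UTC.
Add 2 hours and 26 minutes leg 4 → 6:16 AM UTC.
Dublin is UTC+1:00, so local arrival = 6:16 AM + 1:00 = 7:16 AM on Jul 14.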